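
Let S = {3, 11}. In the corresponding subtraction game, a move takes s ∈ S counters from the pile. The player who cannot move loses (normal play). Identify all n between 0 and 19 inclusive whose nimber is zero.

0, 1, 2, 6, 7, 8, 14, 15, 16

G(0) = 0
G(1) = mex{} = 0
G(2) = mex{} = 0
G(3) = mex{0} = 1
G(4) = mex{0} = 1
G(5) = mex{0} = 1
G(6) = mex{1} = 0
G(7) = mex{1} = 0
G(8) = mex{1} = 0
G(9) = mex{0} = 1
G(10) = mex{0} = 1
G(11) = mex{0,0} = 1
G(12) = mex{1,0} = 2
G(13) = mex{1,0} = 2
G(14) = mex{1,1} = 0
G(15) = mex{2,1} = 0
G(16) = mex{2,1} = 0
G(17) = mex{0,0} = 1
G(18) = mex{0,0} = 1
G(19) = mex{0,0} = 1
P-positions are exactly the n with G(n) = 0.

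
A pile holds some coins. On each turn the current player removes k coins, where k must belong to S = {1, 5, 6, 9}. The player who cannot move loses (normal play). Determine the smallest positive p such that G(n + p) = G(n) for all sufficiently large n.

n :  0  1  2  3  4  5  6  7  8  9 10 11 12 13 14 15 16 17 18 19 20 21 22 23 24 25
G :  0  1  0  1  0  1  2  3  2  3  2  3  0  1  0  1  0  1  2  3  2  3  2  3  0  1
G(n+12) = G(n) holds for n = 0,…,8 (a full window of length max(S) = 9), so the sequence is purely periodic with period 12.

12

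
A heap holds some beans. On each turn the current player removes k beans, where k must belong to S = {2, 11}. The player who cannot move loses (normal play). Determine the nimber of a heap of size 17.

n :  0  1  2  3  4  5  6  7  8  9 10 11 12 13 14 15 16 17
G :  0  0  1  1  0  0  1  1  0  0  1  1  2  0  0  1  1  0

0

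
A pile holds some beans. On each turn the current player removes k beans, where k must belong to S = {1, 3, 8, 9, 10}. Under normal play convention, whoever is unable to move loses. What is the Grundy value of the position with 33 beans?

n :  0  1  2  3  4  5  6  7  8  9 10 11 12 13 14 15 16 17 18 19 20 21 22 23 24 25 26 27 28 29 30 31 32 33
G :  0  1  0  1  0  1  0  1  2  3  2  3  2  3  2  3  4  0  1  0  1  0  1  0  1  2  3  2  3  2  3  2  3  4

4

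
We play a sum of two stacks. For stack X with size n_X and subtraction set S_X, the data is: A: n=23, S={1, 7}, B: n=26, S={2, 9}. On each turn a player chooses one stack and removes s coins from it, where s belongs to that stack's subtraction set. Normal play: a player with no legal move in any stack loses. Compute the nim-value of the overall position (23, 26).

Stack A, S = {1, 7}:
n :  0  1  2  3  4  5  6  7  8  9 10 11 12 13 14 15 16 17 18 19 20 21 22 23
G :  0  1  0  1  0  1  0  1  0  1  0  1  0  1  0  1  0  1  0  1  0  1  0  1
G_A(23) = 1.
Stack B, S = {2, 9}:
n :  0  1  2  3  4  5  6  7  8  9 10 11 12 13 14 15 16 17 18 19 20 21 22 23 24 25 26
G :  0  0  1  1  0  0  1  1  0  2  1  0  0  1  1  0  0  1  1  0  2  1  0  0  1  1  0
G_B(26) = 0.
Combined Grundy value = 1 ⊕ 0 = 1.

1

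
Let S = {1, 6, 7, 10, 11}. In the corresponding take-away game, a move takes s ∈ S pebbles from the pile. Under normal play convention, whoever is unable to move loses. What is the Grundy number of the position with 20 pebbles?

0

n :  0  1  2  3  4  5  6  7  8  9 10 11 12 13 14 15 16 17 18 19 20
G :  0  1  0  1  0  1  2  3  2  3  2  3  4  5  4  5  0  1  0  1  0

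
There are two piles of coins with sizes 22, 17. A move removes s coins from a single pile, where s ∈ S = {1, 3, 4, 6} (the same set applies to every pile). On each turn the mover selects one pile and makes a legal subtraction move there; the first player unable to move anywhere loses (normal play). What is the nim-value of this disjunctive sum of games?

All piles use S = {1, 3, 4, 6}:
G(0) = 0
G(1) = mex{0} = 1
G(2) = mex{1} = 0
G(3) = mex{0,0} = 1
G(4) = mex{1,1,0} = 2
G(5) = mex{2,0,1} = 3
G(6) = mex{3,1,0,0} = 2
G(7) = mex{2,2,1,1} = 0
G(8) = mex{0,3,2,0} = 1
G(9) = mex{1,2,3,1} = 0
G(10) = mex{0,0,2,2} = 1
G(11) = mex{1,1,0,3} = 2
G(12) = mex{2,0,1,2} = 3
G(13) = mex{3,1,0,0} = 2
G(14) = mex{2,2,1,1} = 0
G(15) = mex{0,3,2,0} = 1
G(16) = mex{1,2,3,1} = 0
G(17) = mex{0,0,2,2} = 1
G(18) = mex{1,1,0,3} = 2
G(19) = mex{2,0,1,2} = 3
G(20) = mex{3,1,0,0} = 2
G(21) = mex{2,2,1,1} = 0
G(22) = mex{0,3,2,0} = 1
Pile A: G(22) = 1.
Pile B: G(17) = 1.
Combined Grundy value = 1 ⊕ 1 = 0.

0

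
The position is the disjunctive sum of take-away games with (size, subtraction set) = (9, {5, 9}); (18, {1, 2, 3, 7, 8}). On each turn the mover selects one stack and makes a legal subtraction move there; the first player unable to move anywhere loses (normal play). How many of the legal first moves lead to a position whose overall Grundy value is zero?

3

Stack A, S = {5, 9}:
n : 0 1 2 3 4 5 6 7 8 9
G : 0 0 0 0 0 1 1 1 1 1
G_A(9) = 1.
Stack B, S = {1, 2, 3, 7, 8}:
n :  0  1  2  3  4  5  6  7  8  9 10 11 12 13 14 15 16 17 18
G :  0  1  2  3  0  1  2  3  4  0  1  2  3  0  1  2  3  4  0
G_B(18) = 0.
Combined Grundy value = 1 ⊕ 0 = 1.
A winning move leaves total XOR = 0, i.e. changes one component's Grundy value g to g ⊕ X where X is the current total.
Stack A: need g' = 1⊕1 = 0. Options: 9−5→G=0, 9−9→G=0. Hits: 2.
Stack B: need g' = 0⊕1 = 1. Options: 18−1→G=4, 18−2→G=3, 18−3→G=2, 18−7→G=2, 18−8→G=1. Hits: 1.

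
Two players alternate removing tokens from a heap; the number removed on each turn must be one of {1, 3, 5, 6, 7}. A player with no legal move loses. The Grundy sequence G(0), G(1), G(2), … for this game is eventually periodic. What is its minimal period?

n :  0  1  2  3  4  5  6  7  8  9 10 11 12 13 14 15 16 17 18 19 20 21 22 23 24 25
G :  0  1  0  1  0  1  2  3  2  3  2  3  0  1  0  1  0  1  2  3  2  3  2  3  0  1
G(n+12) = G(n) holds for n = 0,…,6 (a full window of length max(S) = 7), so the sequence is purely periodic with period 12.

12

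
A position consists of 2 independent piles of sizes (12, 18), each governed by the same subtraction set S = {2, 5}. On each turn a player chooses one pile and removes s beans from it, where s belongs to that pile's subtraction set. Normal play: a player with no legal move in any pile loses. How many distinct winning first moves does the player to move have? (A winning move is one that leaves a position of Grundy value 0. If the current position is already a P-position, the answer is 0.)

1

All piles use S = {2, 5}:
n :  0  1  2  3  4  5  6  7  8  9 10 11 12 13 14 15 16 17 18
G :  0  0  1  1  0  2  1  0  0  1  1  0  2  1  0  0  1  1  0
Pile A: G(12) = 2.
Pile B: G(18) = 0.
Combined Grundy value = 2 ⊕ 0 = 2.
A winning move leaves total XOR = 0, i.e. changes one component's Grundy value g to g ⊕ X where X is the current total.
Pile A: need g' = 2⊕2 = 0. Options: 12−2→G=1, 12−5→G=0. Hits: 1.
Pile B: need g' = 0⊕2 = 2. Options: 18−2→G=1, 18−5→G=1. Hits: 0.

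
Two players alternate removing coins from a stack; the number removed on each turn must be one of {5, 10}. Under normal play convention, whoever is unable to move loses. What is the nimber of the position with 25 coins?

2

G(0) = 0
G(1) = mex{} = 0
G(2) = mex{} = 0
G(3) = mex{} = 0
G(4) = mex{} = 0
G(5) = mex{0} = 1
G(6) = mex{0} = 1
G(7) = mex{0} = 1
G(8) = mex{0} = 1
G(9) = mex{0} = 1
G(10) = mex{1,0} = 2
G(11) = mex{1,0} = 2
G(12) = mex{1,0} = 2
G(13) = mex{1,0} = 2
G(14) = mex{1,0} = 2
G(15) = mex{2,1} = 0
G(16) = mex{2,1} = 0
G(17) = mex{2,1} = 0
G(18) = mex{2,1} = 0
G(19) = mex{2,1} = 0
G(20) = mex{0,2} = 1
G(21) = mex{0,2} = 1
G(22) = mex{0,2} = 1
G(23) = mex{0,2} = 1
G(24) = mex{0,2} = 1
G(25) = mex{1,0} = 2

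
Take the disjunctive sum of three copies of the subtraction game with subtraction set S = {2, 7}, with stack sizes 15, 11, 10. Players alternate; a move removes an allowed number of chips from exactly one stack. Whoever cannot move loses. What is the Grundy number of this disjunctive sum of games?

0

All stacks use S = {2, 7}:
G(0) = 0
G(1) = mex{} = 0
G(2) = mex{0} = 1
G(3) = mex{0} = 1
G(4) = mex{1} = 0
G(5) = mex{1} = 0
G(6) = mex{0} = 1
G(7) = mex{0,0} = 1
G(8) = mex{1,0} = 2
G(9) = mex{1,1} = 0
G(10) = mex{2,1} = 0
G(11) = mex{0,0} = 1
G(12) = mex{0,0} = 1
G(13) = mex{1,1} = 0
G(14) = mex{1,1} = 0
G(15) = mex{0,2} = 1
Stack A: G(15) = 1.
Stack B: G(11) = 1.
Stack C: G(10) = 0.
Combined Grundy value = 1 ⊕ 1 ⊕ 0 = 0.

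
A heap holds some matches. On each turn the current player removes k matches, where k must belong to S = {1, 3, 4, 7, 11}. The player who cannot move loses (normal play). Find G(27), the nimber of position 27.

1

n :  0  1  2  3  4  5  6  7  8  9 10 11 12 13 14 15 16 17 18 19 20 21 22 23 24 25 26 27
G :  0  1  0  1  2  3  2  3  0  1  0  1  2  3  2  3  0  1  0  1  2  3  2  3  0  1  0  1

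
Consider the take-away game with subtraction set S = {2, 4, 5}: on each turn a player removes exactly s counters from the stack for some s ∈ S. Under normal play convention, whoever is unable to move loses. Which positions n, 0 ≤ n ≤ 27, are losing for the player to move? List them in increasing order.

G(0) = 0
G(1) = mex{} = 0
G(2) = mex{0} = 1
G(3) = mex{0} = 1
G(4) = mex{1,0} = 2
G(5) = mex{1,0,0} = 2
G(6) = mex{2,1,0} = 3
G(7) = mex{2,1,1} = 0
G(8) = mex{3,2,1} = 0
G(9) = mex{0,2,2} = 1
G(10) = mex{0,3,2} = 1
G(11) = mex{1,0,3} = 2
G(12) = mex{1,0,0} = 2
G(13) = mex{2,1,0} = 3
G(14) = mex{2,1,1} = 0
G(15) = mex{3,2,1} = 0
G(16) = mex{0,2,2} = 1
G(17) = mex{0,3,2} = 1
G(18) = mex{1,0,3} = 2
G(19) = mex{1,0,0} = 2
G(20) = mex{2,1,0} = 3
G(21) = mex{2,1,1} = 0
G(22) = mex{3,2,1} = 0
G(23) = mex{0,2,2} = 1
G(24) = mex{0,3,2} = 1
G(25) = mex{1,0,3} = 2
G(26) = mex{1,0,0} = 2
G(27) = mex{2,1,0} = 3
P-positions are exactly the n with G(n) = 0.

0, 1, 7, 8, 14, 15, 21, 22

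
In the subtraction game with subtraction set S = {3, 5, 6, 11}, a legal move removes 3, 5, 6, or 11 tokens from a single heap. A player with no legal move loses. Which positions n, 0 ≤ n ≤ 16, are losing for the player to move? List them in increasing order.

0, 1, 2, 9, 10

n :  0  1  2  3  4  5  6  7  8  9 10 11 12 13 14 15 16
G :  0  0  0  1  1  1  2  2  2  0  0  3  1  1  4  2  2
P-positions are exactly the n with G(n) = 0.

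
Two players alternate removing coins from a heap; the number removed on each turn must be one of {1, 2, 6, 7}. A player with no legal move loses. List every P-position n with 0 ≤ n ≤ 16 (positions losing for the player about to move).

0, 3, 8, 11, 16

n :  0  1  2  3  4  5  6  7  8  9 10 11 12 13 14 15 16
G :  0  1  2  0  1  2  3  4  0  1  2  0  1  2  3  4  0
P-positions are exactly the n with G(n) = 0.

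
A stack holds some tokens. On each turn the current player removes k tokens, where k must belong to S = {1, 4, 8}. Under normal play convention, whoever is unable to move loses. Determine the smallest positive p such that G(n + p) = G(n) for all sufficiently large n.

G(0) = 0
G(1) = mex{0} = 1
G(2) = mex{1} = 0
G(3) = mex{0} = 1
G(4) = mex{1,0} = 2
G(5) = mex{2,1} = 0
G(6) = mex{0,0} = 1
G(7) = mex{1,1} = 0
G(8) = mex{0,2,0} = 1
G(9) = mex{1,0,1} = 2
G(10) = mex{2,1,0} = 3
G(11) = mex{3,0,1} = 2
G(12) = mex{2,1,2} = 0
G(13) = mex{0,2,0} = 1
G(14) = mex{1,3,1} = 0
G(15) = mex{0,2,0} = 1
G(16) = mex{1,0,1} = 2
G(17) = mex{2,1,2} = 0
G(18) = mex{0,0,3} = 1
G(19) = mex{1,1,2} = 0
G(20) = mex{0,2,0} = 1
G(21) = mex{1,0,1} = 2
G(22) = mex{2,1,0} = 3
G(23) = mex{3,0,1} = 2
G(24) = mex{2,1,2} = 0
G(25) = mex{0,2,0} = 1
G(n+12) = G(n) holds for n = 0,…,7 (a full window of length max(S) = 8), so the sequence is purely periodic with period 12.

12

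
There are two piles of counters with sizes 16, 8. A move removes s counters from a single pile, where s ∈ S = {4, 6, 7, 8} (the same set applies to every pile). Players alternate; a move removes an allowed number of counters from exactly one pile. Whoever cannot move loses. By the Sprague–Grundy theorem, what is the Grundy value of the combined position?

All piles use S = {4, 6, 7, 8}:
n :  0  1  2  3  4  5  6  7  8  9 10 11 12 13 14 15 16
G :  0  0  0  0  1  1  1  1  2  2  2  2  0  0  0  0  1
Pile A: G(16) = 1.
Pile B: G(8) = 2.
Combined Grundy value = 1 ⊕ 2 = 3.

3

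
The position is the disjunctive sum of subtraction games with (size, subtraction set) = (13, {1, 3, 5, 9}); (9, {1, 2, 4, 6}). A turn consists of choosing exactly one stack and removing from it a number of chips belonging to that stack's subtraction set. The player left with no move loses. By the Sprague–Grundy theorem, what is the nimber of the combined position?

Stack A, S = {1, 3, 5, 9}:
n :  0  1  2  3  4  5  6  7  8  9 10 11 12 13
G :  0  1  0  1  0  1  0  1  0  1  0  1  0  1
G_A(13) = 1.
Stack B, S = {1, 2, 4, 6}:
n : 0 1 2 3 4 5 6 7 8 9
G : 0 1 2 0 1 2 3 4 0 1
G_B(9) = 1.
Combined Grundy value = 1 ⊕ 1 = 0.

0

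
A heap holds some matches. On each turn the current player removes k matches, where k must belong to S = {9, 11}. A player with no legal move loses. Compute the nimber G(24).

0

G(0) = 0
G(1) = mex{} = 0
G(2) = mex{} = 0
G(3) = mex{} = 0
G(4) = mex{} = 0
G(5) = mex{} = 0
G(6) = mex{} = 0
G(7) = mex{} = 0
G(8) = mex{} = 0
G(9) = mex{0} = 1
G(10) = mex{0} = 1
G(11) = mex{0,0} = 1
G(12) = mex{0,0} = 1
G(13) = mex{0,0} = 1
G(14) = mex{0,0} = 1
G(15) = mex{0,0} = 1
G(16) = mex{0,0} = 1
G(17) = mex{0,0} = 1
G(18) = mex{1,0} = 2
G(19) = mex{1,0} = 2
G(20) = mex{1,1} = 0
G(21) = mex{1,1} = 0
G(22) = mex{1,1} = 0
G(23) = mex{1,1} = 0
G(24) = mex{1,1} = 0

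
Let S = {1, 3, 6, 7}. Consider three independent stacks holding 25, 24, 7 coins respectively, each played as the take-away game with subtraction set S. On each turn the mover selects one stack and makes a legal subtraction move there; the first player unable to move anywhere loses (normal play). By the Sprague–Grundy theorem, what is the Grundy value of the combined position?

2

All stacks use S = {1, 3, 6, 7}:
n :  0  1  2  3  4  5  6  7  8  9 10 11 12 13 14 15 16 17 18 19 20 21 22 23 24 25
G :  0  1  0  1  0  1  2  3  2  3  2  3  0  1  0  1  0  1  2  3  2  3  2  3  0  1
Stack A: G(25) = 1.
Stack B: G(24) = 0.
Stack C: G(7) = 3.
Combined Grundy value = 1 ⊕ 0 ⊕ 3 = 2.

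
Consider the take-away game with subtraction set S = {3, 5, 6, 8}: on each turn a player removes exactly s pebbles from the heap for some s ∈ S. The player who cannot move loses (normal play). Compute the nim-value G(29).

G(0) = 0
G(1) = mex{} = 0
G(2) = mex{} = 0
G(3) = mex{0} = 1
G(4) = mex{0} = 1
G(5) = mex{0,0} = 1
G(6) = mex{1,0,0} = 2
G(7) = mex{1,0,0} = 2
G(8) = mex{1,1,0,0} = 2
G(9) = mex{2,1,1,0} = 3
G(10) = mex{2,1,1,0} = 3
G(11) = mex{2,2,1,1} = 0
G(12) = mex{3,2,2,1} = 0
G(13) = mex{3,2,2,1} = 0
G(14) = mex{0,3,2,2} = 1
G(15) = mex{0,3,3,2} = 1
G(16) = mex{0,0,3,2} = 1
G(17) = mex{1,0,0,3} = 2
G(18) = mex{1,0,0,3} = 2
G(19) = mex{1,1,0,0} = 2
G(20) = mex{2,1,1,0} = 3
G(21) = mex{2,1,1,0} = 3
G(22) = mex{2,2,1,1} = 0
G(23) = mex{3,2,2,1} = 0
G(24) = mex{3,2,2,1} = 0
G(25) = mex{0,3,2,2} = 1
G(26) = mex{0,3,3,2} = 1
G(27) = mex{0,0,3,2} = 1
G(28) = mex{1,0,0,3} = 2
G(29) = mex{1,0,0,3} = 2

2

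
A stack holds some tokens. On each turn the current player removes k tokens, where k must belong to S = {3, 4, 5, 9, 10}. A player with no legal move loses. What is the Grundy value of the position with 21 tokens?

n :  0  1  2  3  4  5  6  7  8  9 10 11 12 13 14 15 16 17 18 19 20 21
G :  0  0  0  1  1  1  2  2  0  3  3  1  4  2  0  0  0  1  1  1  2  2

2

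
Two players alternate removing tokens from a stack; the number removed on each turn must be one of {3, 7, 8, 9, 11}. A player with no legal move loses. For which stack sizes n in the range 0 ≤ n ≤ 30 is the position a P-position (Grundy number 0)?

G(0) = 0
G(1) = mex{} = 0
G(2) = mex{} = 0
G(3) = mex{0} = 1
G(4) = mex{0} = 1
G(5) = mex{0} = 1
G(6) = mex{1} = 0
G(7) = mex{1,0} = 2
G(8) = mex{1,0,0} = 2
G(9) = mex{0,0,0,0} = 1
G(10) = mex{2,1,0,0} = 3
G(11) = mex{2,1,1,0,0} = 3
G(12) = mex{1,1,1,1,0} = 2
G(13) = mex{3,0,1,1,0} = 2
G(14) = mex{3,2,0,1,1} = 4
G(15) = mex{2,2,2,0,1} = 3
G(16) = mex{2,1,2,2,1} = 0
G(17) = mex{4,3,1,2,0} = 5
G(18) = mex{3,3,3,1,2} = 0
G(19) = mex{0,2,3,3,2} = 1
G(20) = mex{5,2,2,3,1} = 0
G(21) = mex{0,4,2,2,3} = 1
G(22) = mex{1,3,4,2,3} = 0
G(23) = mex{0,0,3,4,2} = 1
G(24) = mex{1,5,0,3,2} = 4
G(25) = mex{0,0,5,0,4} = 1
G(26) = mex{1,1,0,5,3} = 2
G(27) = mex{4,0,1,0,0} = 2
G(28) = mex{1,1,0,1,5} = 2
G(29) = mex{2,0,1,0,0} = 3
G(30) = mex{2,1,0,1,1} = 3
P-positions are exactly the n with G(n) = 0.

0, 1, 2, 6, 16, 18, 20, 22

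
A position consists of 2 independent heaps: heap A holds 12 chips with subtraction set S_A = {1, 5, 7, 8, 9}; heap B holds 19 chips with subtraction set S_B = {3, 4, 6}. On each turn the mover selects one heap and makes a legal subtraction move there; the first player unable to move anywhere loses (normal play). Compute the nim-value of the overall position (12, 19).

Heap A, S = {1, 5, 7, 8, 9}:
G(0) = 0
G(1) = mex{0} = 1
G(2) = mex{1} = 0
G(3) = mex{0} = 1
G(4) = mex{1} = 0
G(5) = mex{0,0} = 1
G(6) = mex{1,1} = 0
G(7) = mex{0,0,0} = 1
G(8) = mex{1,1,1,0} = 2
G(9) = mex{2,0,0,1,0} = 3
G(10) = mex{3,1,1,0,1} = 2
G(11) = mex{2,0,0,1,0} = 3
G(12) = mex{3,1,1,0,1} = 2
G_A(12) = 2.
Heap B, S = {3, 4, 6}:
G(0) = 0
G(1) = mex{} = 0
G(2) = mex{} = 0
G(3) = mex{0} = 1
G(4) = mex{0,0} = 1
G(5) = mex{0,0} = 1
G(6) = mex{1,0,0} = 2
G(7) = mex{1,1,0} = 2
G(8) = mex{1,1,0} = 2
G(9) = mex{2,1,1} = 0
G(10) = mex{2,2,1} = 0
G(11) = mex{2,2,1} = 0
G(12) = mex{0,2,2} = 1
G(13) = mex{0,0,2} = 1
G(14) = mex{0,0,2} = 1
G(15) = mex{1,0,0} = 2
G(16) = mex{1,1,0} = 2
G(17) = mex{1,1,0} = 2
G(18) = mex{2,1,1} = 0
G(19) = mex{2,2,1} = 0
G_B(19) = 0.
Combined Grundy value = 2 ⊕ 0 = 2.

2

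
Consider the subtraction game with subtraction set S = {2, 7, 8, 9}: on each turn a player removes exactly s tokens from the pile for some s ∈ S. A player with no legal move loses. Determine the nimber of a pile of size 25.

n :  0  1  2  3  4  5  6  7  8  9 10 11 12 13 14 15 16 17 18 19 20 21 22 23 24 25
G :  0  0  1  1  0  0  1  1  2  2  3  3  2  2  3  0  0  1  1  0  0  1  1  2  2  3

3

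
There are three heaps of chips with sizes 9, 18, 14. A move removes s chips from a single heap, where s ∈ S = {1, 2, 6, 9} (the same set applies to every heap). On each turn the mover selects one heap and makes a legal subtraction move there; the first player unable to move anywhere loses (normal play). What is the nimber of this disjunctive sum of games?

All heaps use S = {1, 2, 6, 9}:
n :  0  1  2  3  4  5  6  7  8  9 10 11 12 13 14 15 16 17 18
G :  0  1  2  0  1  2  3  0  1  2  0  1  2  3  0  1  2  0  1
Heap A: G(9) = 2.
Heap B: G(18) = 1.
Heap C: G(14) = 0.
Combined Grundy value = 2 ⊕ 1 ⊕ 0 = 3.

3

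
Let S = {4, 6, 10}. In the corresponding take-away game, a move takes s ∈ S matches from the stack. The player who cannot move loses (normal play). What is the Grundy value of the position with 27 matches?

3

G(0) = 0
G(1) = mex{} = 0
G(2) = mex{} = 0
G(3) = mex{} = 0
G(4) = mex{0} = 1
G(5) = mex{0} = 1
G(6) = mex{0,0} = 1
G(7) = mex{0,0} = 1
G(8) = mex{1,0} = 2
G(9) = mex{1,0} = 2
G(10) = mex{1,1,0} = 2
G(11) = mex{1,1,0} = 2
G(12) = mex{2,1,0} = 3
G(13) = mex{2,1,0} = 3
G(14) = mex{2,2,1} = 0
G(15) = mex{2,2,1} = 0
G(16) = mex{3,2,1} = 0
G(17) = mex{3,2,1} = 0
G(18) = mex{0,3,2} = 1
G(19) = mex{0,3,2} = 1
G(20) = mex{0,0,2} = 1
G(21) = mex{0,0,2} = 1
G(22) = mex{1,0,3} = 2
G(23) = mex{1,0,3} = 2
G(24) = mex{1,1,0} = 2
G(25) = mex{1,1,0} = 2
G(26) = mex{2,1,0} = 3
G(27) = mex{2,1,0} = 3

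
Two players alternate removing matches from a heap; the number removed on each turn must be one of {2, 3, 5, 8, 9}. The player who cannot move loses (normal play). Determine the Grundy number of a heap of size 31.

3

n :  0  1  2  3  4  5  6  7  8  9 10 11 12 13 14 15 16 17 18 19 20 21 22 23 24 25 26 27 28 29 30 31
G :  0  0  1  1  2  2  3  0  4  1  3  0  4  1  5  2  2  0  0  1  1  3  2  4  0  3  1  4  0  2  1  3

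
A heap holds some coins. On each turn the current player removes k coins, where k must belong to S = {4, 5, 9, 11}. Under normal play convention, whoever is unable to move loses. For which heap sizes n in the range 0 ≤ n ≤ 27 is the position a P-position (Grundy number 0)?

n :  0  1  2  3  4  5  6  7  8  9 10 11 12 13 14 15 16 17 18 19 20 21 22 23 24 25 26 27
G :  0  0  0  0  1  1  1  1  2  2  2  2  3  3  3  0  0  0  0  1  1  1  1  2  2  2  2  3
P-positions are exactly the n with G(n) = 0.

0, 1, 2, 3, 15, 16, 17, 18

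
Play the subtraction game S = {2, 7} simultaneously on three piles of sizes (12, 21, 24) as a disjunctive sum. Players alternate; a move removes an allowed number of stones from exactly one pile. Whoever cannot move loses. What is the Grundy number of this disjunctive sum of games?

1

All piles use S = {2, 7}:
n :  0  1  2  3  4  5  6  7  8  9 10 11 12 13 14 15 16 17 18 19 20 21 22 23 24
G :  0  0  1  1  0  0  1  1  2  0  0  1  1  0  0  1  1  2  0  0  1  1  0  0  1
Pile A: G(12) = 1.
Pile B: G(21) = 1.
Pile C: G(24) = 1.
Combined Grundy value = 1 ⊕ 1 ⊕ 1 = 1.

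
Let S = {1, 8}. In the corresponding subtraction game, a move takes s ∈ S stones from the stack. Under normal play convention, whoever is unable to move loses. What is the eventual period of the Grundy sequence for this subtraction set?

9

n :  0  1  2  3  4  5  6  7  8  9 10 11 12 13 14 15 16 17 18 19
G :  0  1  0  1  0  1  0  1  2  0  1  0  1  0  1  0  1  2  0  1
G(n+9) = G(n) holds for n = 0,…,7 (a full window of length max(S) = 8), so the sequence is purely periodic with period 9.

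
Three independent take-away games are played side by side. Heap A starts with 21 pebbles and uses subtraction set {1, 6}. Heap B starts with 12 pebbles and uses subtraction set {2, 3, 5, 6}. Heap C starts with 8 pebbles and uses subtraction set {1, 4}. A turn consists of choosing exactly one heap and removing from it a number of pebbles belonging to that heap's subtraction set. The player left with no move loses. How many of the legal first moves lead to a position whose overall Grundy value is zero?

2

Heap A, S = {1, 6}:
n :  0  1  2  3  4  5  6  7  8  9 10 11 12 13 14 15 16 17 18 19 20 21
G :  0  1  0  1  0  1  2  0  1  0  1  0  1  2  0  1  0  1  0  1  2  0
G_A(21) = 0.
Heap B, S = {2, 3, 5, 6}:
n :  0  1  2  3  4  5  6  7  8  9 10 11 12
G :  0  0  1  1  2  2  3  3  0  0  1  1  2
G_B(12) = 2.
Heap C, S = {1, 4}:
G(0) = 0
G(1) = mex{0} = 1
G(2) = mex{1} = 0
G(3) = mex{0} = 1
G(4) = mex{1,0} = 2
G(5) = mex{2,1} = 0
G(6) = mex{0,0} = 1
G(7) = mex{1,1} = 0
G(8) = mex{0,2} = 1
G_C(8) = 1.
Combined Grundy value = 0 ⊕ 2 ⊕ 1 = 3.
A winning move leaves total XOR = 0, i.e. changes one component's Grundy value g to g ⊕ X where X is the current total.
Heap A: need g' = 0⊕3 = 3. Options: 21−1→G=2, 21−6→G=1. Hits: 0.
Heap B: need g' = 2⊕3 = 1. Options: 12−2→G=1, 12−3→G=0, 12−5→G=3, 12−6→G=3. Hits: 1.
Heap C: need g' = 1⊕3 = 2. Options: 8−1→G=0, 8−4→G=2. Hits: 1.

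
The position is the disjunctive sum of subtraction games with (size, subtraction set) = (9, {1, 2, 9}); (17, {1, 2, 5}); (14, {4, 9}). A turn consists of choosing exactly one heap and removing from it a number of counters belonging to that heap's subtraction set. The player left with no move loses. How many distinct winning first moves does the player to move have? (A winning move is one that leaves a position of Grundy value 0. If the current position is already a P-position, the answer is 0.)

2

Heap A, S = {1, 2, 9}:
G(0) = 0
G(1) = mex{0} = 1
G(2) = mex{1,0} = 2
G(3) = mex{2,1} = 0
G(4) = mex{0,2} = 1
G(5) = mex{1,0} = 2
G(6) = mex{2,1} = 0
G(7) = mex{0,2} = 1
G(8) = mex{1,0} = 2
G(9) = mex{2,1,0} = 3
G_A(9) = 3.
Heap B, S = {1, 2, 5}:
n :  0  1  2  3  4  5  6  7  8  9 10 11 12 13 14 15 16 17
G :  0  1  2  0  1  2  0  1  2  0  1  2  0  1  2  0  1  2
G_B(17) = 2.
Heap C, S = {4, 9}:
G(0) = 0
G(1) = mex{} = 0
G(2) = mex{} = 0
G(3) = mex{} = 0
G(4) = mex{0} = 1
G(5) = mex{0} = 1
G(6) = mex{0} = 1
G(7) = mex{0} = 1
G(8) = mex{1} = 0
G(9) = mex{1,0} = 2
G(10) = mex{1,0} = 2
G(11) = mex{1,0} = 2
G(12) = mex{0,0} = 1
G(13) = mex{2,1} = 0
G(14) = mex{2,1} = 0
G_C(14) = 0.
Combined Grundy value = 3 ⊕ 2 ⊕ 0 = 1.
A winning move leaves total XOR = 0, i.e. changes one component's Grundy value g to g ⊕ X where X is the current total.
Heap A: need g' = 3⊕1 = 2. Options: 9−1→G=2, 9−2→G=1, 9−9→G=0. Hits: 1.
Heap B: need g' = 2⊕1 = 3. Options: 17−1→G=1, 17−2→G=0, 17−5→G=0. Hits: 0.
Heap C: need g' = 0⊕1 = 1. Options: 14−4→G=2, 14−9→G=1. Hits: 1.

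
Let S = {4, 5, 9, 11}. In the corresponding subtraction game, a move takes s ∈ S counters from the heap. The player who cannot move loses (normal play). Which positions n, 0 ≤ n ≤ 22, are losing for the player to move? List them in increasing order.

G(0) = 0
G(1) = mex{} = 0
G(2) = mex{} = 0
G(3) = mex{} = 0
G(4) = mex{0} = 1
G(5) = mex{0,0} = 1
G(6) = mex{0,0} = 1
G(7) = mex{0,0} = 1
G(8) = mex{1,0} = 2
G(9) = mex{1,1,0} = 2
G(10) = mex{1,1,0} = 2
G(11) = mex{1,1,0,0} = 2
G(12) = mex{2,1,0,0} = 3
G(13) = mex{2,2,1,0} = 3
G(14) = mex{2,2,1,0} = 3
G(15) = mex{2,2,1,1} = 0
G(16) = mex{3,2,1,1} = 0
G(17) = mex{3,3,2,1} = 0
G(18) = mex{3,3,2,1} = 0
G(19) = mex{0,3,2,2} = 1
G(20) = mex{0,0,2,2} = 1
G(21) = mex{0,0,3,2} = 1
G(22) = mex{0,0,3,2} = 1
P-positions are exactly the n with G(n) = 0.

0, 1, 2, 3, 15, 16, 17, 18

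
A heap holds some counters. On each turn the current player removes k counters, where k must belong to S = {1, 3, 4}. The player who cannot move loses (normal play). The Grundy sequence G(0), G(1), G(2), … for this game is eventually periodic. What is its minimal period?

n :  0  1  2  3  4  5  6  7  8  9 10 11 12 13 14 15
G :  0  1  0  1  2  3  2  0  1  0  1  2  3  2  0  1
G(n+7) = G(n) holds for n = 0,…,3 (a full window of length max(S) = 4), so the sequence is purely periodic with period 7.

7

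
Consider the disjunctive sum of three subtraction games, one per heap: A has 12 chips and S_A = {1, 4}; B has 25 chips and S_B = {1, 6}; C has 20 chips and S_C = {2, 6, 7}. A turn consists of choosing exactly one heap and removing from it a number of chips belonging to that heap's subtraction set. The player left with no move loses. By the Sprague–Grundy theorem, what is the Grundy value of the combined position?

Heap A, S = {1, 4}:
n :  0  1  2  3  4  5  6  7  8  9 10 11 12
G :  0  1  0  1  2  0  1  0  1  2  0  1  0
G_A(12) = 0.
Heap B, S = {1, 6}:
G(0) = 0
G(1) = mex{0} = 1
G(2) = mex{1} = 0
G(3) = mex{0} = 1
G(4) = mex{1} = 0
G(5) = mex{0} = 1
G(6) = mex{1,0} = 2
G(7) = mex{2,1} = 0
G(8) = mex{0,0} = 1
G(9) = mex{1,1} = 0
G(10) = mex{0,0} = 1
G(11) = mex{1,1} = 0
G(12) = mex{0,2} = 1
G(13) = mex{1,0} = 2
G(14) = mex{2,1} = 0
G(15) = mex{0,0} = 1
G(16) = mex{1,1} = 0
G(17) = mex{0,0} = 1
G(18) = mex{1,1} = 0
G(19) = mex{0,2} = 1
G(20) = mex{1,0} = 2
G(21) = mex{2,1} = 0
G(22) = mex{0,0} = 1
G(23) = mex{1,1} = 0
G(24) = mex{0,0} = 1
G(25) = mex{1,1} = 0
G_B(25) = 0.
Heap C, S = {2, 6, 7}:
n :  0  1  2  3  4  5  6  7  8  9 10 11 12 13 14 15 16 17 18 19 20
G :  0  0  1  1  0  0  1  1  2  0  3  1  2  0  0  1  1  0  0  1  1
G_C(20) = 1.
Combined Grundy value = 0 ⊕ 0 ⊕ 1 = 1.

1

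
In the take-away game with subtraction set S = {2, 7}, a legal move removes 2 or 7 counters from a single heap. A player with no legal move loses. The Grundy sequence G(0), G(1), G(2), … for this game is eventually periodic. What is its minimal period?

n :  0  1  2  3  4  5  6  7  8  9 10 11 12 13 14 15 16 17 18 19
G :  0  0  1  1  0  0  1  1  2  0  0  1  1  0  0  1  1  2  0  0
G(n+9) = G(n) holds for n = 0,…,6 (a full window of length max(S) = 7), so the sequence is purely periodic with period 9.

9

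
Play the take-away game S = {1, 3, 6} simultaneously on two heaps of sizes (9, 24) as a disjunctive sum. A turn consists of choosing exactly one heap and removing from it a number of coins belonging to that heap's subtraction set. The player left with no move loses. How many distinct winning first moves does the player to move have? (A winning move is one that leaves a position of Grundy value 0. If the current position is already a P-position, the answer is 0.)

All heaps use S = {1, 3, 6}:
G(0) = 0
G(1) = mex{0} = 1
G(2) = mex{1} = 0
G(3) = mex{0,0} = 1
G(4) = mex{1,1} = 0
G(5) = mex{0,0} = 1
G(6) = mex{1,1,0} = 2
G(7) = mex{2,0,1} = 3
G(8) = mex{3,1,0} = 2
G(9) = mex{2,2,1} = 0
G(10) = mex{0,3,0} = 1
G(11) = mex{1,2,1} = 0
G(12) = mex{0,0,2} = 1
G(13) = mex{1,1,3} = 0
G(14) = mex{0,0,2} = 1
G(15) = mex{1,1,0} = 2
G(16) = mex{2,0,1} = 3
G(17) = mex{3,1,0} = 2
G(18) = mex{2,2,1} = 0
G(19) = mex{0,3,0} = 1
G(20) = mex{1,2,1} = 0
G(21) = mex{0,0,2} = 1
G(22) = mex{1,1,3} = 0
G(23) = mex{0,0,2} = 1
G(24) = mex{1,1,0} = 2
Heap A: G(9) = 0.
Heap B: G(24) = 2.
Combined Grundy value = 0 ⊕ 2 = 2.
A winning move leaves total XOR = 0, i.e. changes one component's Grundy value g to g ⊕ X where X is the current total.
Heap A: need g' = 0⊕2 = 2. Options: 9−1→G=2, 9−3→G=2, 9−6→G=1. Hits: 2.
Heap B: need g' = 2⊕2 = 0. Options: 24−1→G=1, 24−3→G=1, 24−6→G=0. Hits: 1.

3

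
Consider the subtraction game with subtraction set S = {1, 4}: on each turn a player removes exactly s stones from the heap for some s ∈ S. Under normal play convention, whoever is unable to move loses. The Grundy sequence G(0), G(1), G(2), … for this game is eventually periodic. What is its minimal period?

5

n :  0  1  2  3  4  5  6  7  8  9 10 11 12 13 14
G :  0  1  0  1  2  0  1  0  1  2  0  1  0  1  2
G(n+5) = G(n) holds for n = 0,…,3 (a full window of length max(S) = 4), so the sequence is purely periodic with period 5.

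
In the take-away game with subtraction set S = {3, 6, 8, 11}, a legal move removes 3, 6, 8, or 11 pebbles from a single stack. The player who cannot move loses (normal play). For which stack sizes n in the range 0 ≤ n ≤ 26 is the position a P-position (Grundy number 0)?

0, 1, 2, 14, 15, 16

G(0) = 0
G(1) = mex{} = 0
G(2) = mex{} = 0
G(3) = mex{0} = 1
G(4) = mex{0} = 1
G(5) = mex{0} = 1
G(6) = mex{1,0} = 2
G(7) = mex{1,0} = 2
G(8) = mex{1,0,0} = 2
G(9) = mex{2,1,0} = 3
G(10) = mex{2,1,0} = 3
G(11) = mex{2,1,1,0} = 3
G(12) = mex{3,2,1,0} = 4
G(13) = mex{3,2,1,0} = 4
G(14) = mex{3,2,2,1} = 0
G(15) = mex{4,3,2,1} = 0
G(16) = mex{4,3,2,1} = 0
G(17) = mex{0,3,3,2} = 1
G(18) = mex{0,4,3,2} = 1
G(19) = mex{0,4,3,2} = 1
G(20) = mex{1,0,4,3} = 2
G(21) = mex{1,0,4,3} = 2
G(22) = mex{1,0,0,3} = 2
G(23) = mex{2,1,0,4} = 3
G(24) = mex{2,1,0,4} = 3
G(25) = mex{2,1,1,0} = 3
G(26) = mex{3,2,1,0} = 4
P-positions are exactly the n with G(n) = 0.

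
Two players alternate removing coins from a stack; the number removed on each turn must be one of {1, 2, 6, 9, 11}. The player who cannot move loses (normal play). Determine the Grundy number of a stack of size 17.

2

n :  0  1  2  3  4  5  6  7  8  9 10 11 12 13 14 15 16 17
G :  0  1  2  0  1  2  3  0  1  2  0  1  2  3  4  0  1  2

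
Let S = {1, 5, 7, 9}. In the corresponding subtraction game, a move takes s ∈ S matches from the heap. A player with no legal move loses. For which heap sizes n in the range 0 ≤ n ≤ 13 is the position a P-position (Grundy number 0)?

0, 2, 4, 6, 8, 10, 12

n :  0  1  2  3  4  5  6  7  8  9 10 11 12 13
G :  0  1  0  1  0  1  0  1  0  1  0  1  0  1
P-positions are exactly the n with G(n) = 0.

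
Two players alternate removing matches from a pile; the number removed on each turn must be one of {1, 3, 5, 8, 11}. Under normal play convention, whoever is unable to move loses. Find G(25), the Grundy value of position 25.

G(0) = 0
G(1) = mex{0} = 1
G(2) = mex{1} = 0
G(3) = mex{0,0} = 1
G(4) = mex{1,1} = 0
G(5) = mex{0,0,0} = 1
G(6) = mex{1,1,1} = 0
G(7) = mex{0,0,0} = 1
G(8) = mex{1,1,1,0} = 2
G(9) = mex{2,0,0,1} = 3
G(10) = mex{3,1,1,0} = 2
G(11) = mex{2,2,0,1,0} = 3
G(12) = mex{3,3,1,0,1} = 2
G(13) = mex{2,2,2,1,0} = 3
G(14) = mex{3,3,3,0,1} = 2
G(15) = mex{2,2,2,1,0} = 3
G(16) = mex{3,3,3,2,1} = 0
G(17) = mex{0,2,2,3,0} = 1
G(18) = mex{1,3,3,2,1} = 0
G(19) = mex{0,0,2,3,2} = 1
G(20) = mex{1,1,3,2,3} = 0
G(21) = mex{0,0,0,3,2} = 1
G(22) = mex{1,1,1,2,3} = 0
G(23) = mex{0,0,0,3,2} = 1
G(24) = mex{1,1,1,0,3} = 2
G(25) = mex{2,0,0,1,2} = 3

3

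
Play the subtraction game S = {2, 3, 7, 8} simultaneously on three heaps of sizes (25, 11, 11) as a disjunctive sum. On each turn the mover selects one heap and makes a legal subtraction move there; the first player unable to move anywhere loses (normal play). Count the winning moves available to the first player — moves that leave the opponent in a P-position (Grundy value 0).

All heaps use S = {2, 3, 7, 8}:
G(0) = 0
G(1) = mex{} = 0
G(2) = mex{0} = 1
G(3) = mex{0,0} = 1
G(4) = mex{1,0} = 2
G(5) = mex{1,1} = 0
G(6) = mex{2,1} = 0
G(7) = mex{0,2,0} = 1
G(8) = mex{0,0,0,0} = 1
G(9) = mex{1,0,1,0} = 2
G(10) = mex{1,1,1,1} = 0
G(11) = mex{2,1,2,1} = 0
G(12) = mex{0,2,0,2} = 1
G(13) = mex{0,0,0,0} = 1
G(14) = mex{1,0,1,0} = 2
G(15) = mex{1,1,1,1} = 0
G(16) = mex{2,1,2,1} = 0
G(17) = mex{0,2,0,2} = 1
G(18) = mex{0,0,0,0} = 1
G(19) = mex{1,0,1,0} = 2
G(20) = mex{1,1,1,1} = 0
G(21) = mex{2,1,2,1} = 0
G(22) = mex{0,2,0,2} = 1
G(23) = mex{0,0,0,0} = 1
G(24) = mex{1,0,1,0} = 2
G(25) = mex{1,1,1,1} = 0
Heap A: G(25) = 0.
Heap B: G(11) = 0.
Heap C: G(11) = 0.
Combined Grundy value = 0 ⊕ 0 ⊕ 0 = 0.
A winning move leaves total XOR = 0, i.e. changes one component's Grundy value g to g ⊕ X where X is the current total.
Heap A: target g' = 0⊕0 = 0, but every legal move changes the Grundy value (mex property), so 0 moves.
Heap B: target g' = 0⊕0 = 0, but every legal move changes the Grundy value (mex property), so 0 moves.
Heap C: target g' = 0⊕0 = 0, but every legal move changes the Grundy value (mex property), so 0 moves.

0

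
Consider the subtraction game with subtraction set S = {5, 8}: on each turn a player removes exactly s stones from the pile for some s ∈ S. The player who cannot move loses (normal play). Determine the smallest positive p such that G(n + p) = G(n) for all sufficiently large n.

13

G(0) = 0
G(1) = mex{} = 0
G(2) = mex{} = 0
G(3) = mex{} = 0
G(4) = mex{} = 0
G(5) = mex{0} = 1
G(6) = mex{0} = 1
G(7) = mex{0} = 1
G(8) = mex{0,0} = 1
G(9) = mex{0,0} = 1
G(10) = mex{1,0} = 2
G(11) = mex{1,0} = 2
G(12) = mex{1,0} = 2
G(13) = mex{1,1} = 0
G(14) = mex{1,1} = 0
G(15) = mex{2,1} = 0
G(16) = mex{2,1} = 0
G(17) = mex{2,1} = 0
G(18) = mex{0,2} = 1
G(19) = mex{0,2} = 1
G(20) = mex{0,2} = 1
G(21) = mex{0,0} = 1
G(22) = mex{0,0} = 1
G(23) = mex{1,0} = 2
G(24) = mex{1,0} = 2
G(25) = mex{1,0} = 2
G(26) = mex{1,1} = 0
G(27) = mex{1,1} = 0
G(n+13) = G(n) holds for n = 0,…,7 (a full window of length max(S) = 8), so the sequence is purely periodic with period 13.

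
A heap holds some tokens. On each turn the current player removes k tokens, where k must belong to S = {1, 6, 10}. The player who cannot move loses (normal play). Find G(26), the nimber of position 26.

n :  0  1  2  3  4  5  6  7  8  9 10 11 12 13 14 15 16 17 18 19 20 21 22 23 24 25 26
G :  0  1  0  1  0  1  2  0  1  0  1  0  1  2  3  2  0  1  0  1  0  1  2  0  1  0  1

1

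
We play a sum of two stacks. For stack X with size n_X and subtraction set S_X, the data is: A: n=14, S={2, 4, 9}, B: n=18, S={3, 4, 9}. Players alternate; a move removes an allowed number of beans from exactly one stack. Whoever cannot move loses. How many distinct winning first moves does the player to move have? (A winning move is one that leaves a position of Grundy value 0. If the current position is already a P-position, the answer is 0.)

Stack A, S = {2, 4, 9}:
n :  0  1  2  3  4  5  6  7  8  9 10 11 12 13 14
G :  0  0  1  1  2  2  0  0  1  1  2  2  0  0  1
G_A(14) = 1.
Stack B, S = {3, 4, 9}:
n :  0  1  2  3  4  5  6  7  8  9 10 11 12 13 14 15 16 17 18
G :  0  0  0  1  1  1  2  0  0  3  1  1  2  0  0  0  1  1  1
G_B(18) = 1.
Combined Grundy value = 1 ⊕ 1 = 0.
A winning move leaves total XOR = 0, i.e. changes one component's Grundy value g to g ⊕ X where X is the current total.
Stack A: target g' = 1⊕0 = 1, but every legal move changes the Grundy value (mex property), so 0 moves.
Stack B: target g' = 1⊕0 = 1, but every legal move changes the Grundy value (mex property), so 0 moves.

0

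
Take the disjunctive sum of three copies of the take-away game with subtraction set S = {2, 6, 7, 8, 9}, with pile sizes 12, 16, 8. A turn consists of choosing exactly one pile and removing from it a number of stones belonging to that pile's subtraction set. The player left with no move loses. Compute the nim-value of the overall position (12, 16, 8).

0

All piles use S = {2, 6, 7, 8, 9}:
n :  0  1  2  3  4  5  6  7  8  9 10 11 12 13 14 15 16
G :  0  0  1  1  0  0  1  1  2  2  3  3  2  2  3  0  0
Pile A: G(12) = 2.
Pile B: G(16) = 0.
Pile C: G(8) = 2.
Combined Grundy value = 2 ⊕ 0 ⊕ 2 = 0.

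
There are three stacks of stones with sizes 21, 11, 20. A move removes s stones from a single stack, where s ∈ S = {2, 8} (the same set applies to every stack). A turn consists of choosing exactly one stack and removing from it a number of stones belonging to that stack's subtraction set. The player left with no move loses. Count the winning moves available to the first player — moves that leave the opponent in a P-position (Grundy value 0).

All stacks use S = {2, 8}:
n :  0  1  2  3  4  5  6  7  8  9 10 11 12 13 14 15 16 17 18 19 20 21
G :  0  0  1  1  0  0  1  1  2  2  0  0  1  1  0  0  1  1  2  2  0  0
Stack A: G(21) = 0.
Stack B: G(11) = 0.
Stack C: G(20) = 0.
Combined Grundy value = 0 ⊕ 0 ⊕ 0 = 0.
A winning move leaves total XOR = 0, i.e. changes one component's Grundy value g to g ⊕ X where X is the current total.
Stack A: target g' = 0⊕0 = 0, but every legal move changes the Grundy value (mex property), so 0 moves.
Stack B: target g' = 0⊕0 = 0, but every legal move changes the Grundy value (mex property), so 0 moves.
Stack C: target g' = 0⊕0 = 0, but every legal move changes the Grundy value (mex property), so 0 moves.

0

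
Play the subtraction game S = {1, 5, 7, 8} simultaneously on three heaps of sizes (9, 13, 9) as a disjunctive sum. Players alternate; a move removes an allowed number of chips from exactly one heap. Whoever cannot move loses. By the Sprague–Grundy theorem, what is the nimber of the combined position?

All heaps use S = {1, 5, 7, 8}:
G(0) = 0
G(1) = mex{0} = 1
G(2) = mex{1} = 0
G(3) = mex{0} = 1
G(4) = mex{1} = 0
G(5) = mex{0,0} = 1
G(6) = mex{1,1} = 0
G(7) = mex{0,0,0} = 1
G(8) = mex{1,1,1,0} = 2
G(9) = mex{2,0,0,1} = 3
G(10) = mex{3,1,1,0} = 2
G(11) = mex{2,0,0,1} = 3
G(12) = mex{3,1,1,0} = 2
G(13) = mex{2,2,0,1} = 3
Heap A: G(9) = 3.
Heap B: G(13) = 3.
Heap C: G(9) = 3.
Combined Grundy value = 3 ⊕ 3 ⊕ 3 = 3.

3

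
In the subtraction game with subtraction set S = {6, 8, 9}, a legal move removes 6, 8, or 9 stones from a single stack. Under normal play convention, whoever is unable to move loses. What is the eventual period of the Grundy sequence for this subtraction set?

15

G(0) = 0
G(1) = mex{} = 0
G(2) = mex{} = 0
G(3) = mex{} = 0
G(4) = mex{} = 0
G(5) = mex{} = 0
G(6) = mex{0} = 1
G(7) = mex{0} = 1
G(8) = mex{0,0} = 1
G(9) = mex{0,0,0} = 1
G(10) = mex{0,0,0} = 1
G(11) = mex{0,0,0} = 1
G(12) = mex{1,0,0} = 2
G(13) = mex{1,0,0} = 2
G(14) = mex{1,1,0} = 2
G(15) = mex{1,1,1} = 0
G(16) = mex{1,1,1} = 0
G(17) = mex{1,1,1} = 0
G(18) = mex{2,1,1} = 0
G(19) = mex{2,1,1} = 0
G(20) = mex{2,2,1} = 0
G(21) = mex{0,2,2} = 1
G(22) = mex{0,2,2} = 1
G(23) = mex{0,0,2} = 1
G(24) = mex{0,0,0} = 1
G(25) = mex{0,0,0} = 1
G(26) = mex{0,0,0} = 1
G(27) = mex{1,0,0} = 2
G(28) = mex{1,0,0} = 2
G(29) = mex{1,1,0} = 2
G(30) = mex{1,1,1} = 0
G(31) = mex{1,1,1} = 0
G(n+15) = G(n) holds for n = 0,…,8 (a full window of length max(S) = 9), so the sequence is purely periodic with period 15.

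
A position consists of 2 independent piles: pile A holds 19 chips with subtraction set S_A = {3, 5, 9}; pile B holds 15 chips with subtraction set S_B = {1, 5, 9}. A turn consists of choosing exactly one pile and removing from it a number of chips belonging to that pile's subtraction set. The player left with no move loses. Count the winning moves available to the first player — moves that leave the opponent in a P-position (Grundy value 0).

0

Pile A, S = {3, 5, 9}:
G(0) = 0
G(1) = mex{} = 0
G(2) = mex{} = 0
G(3) = mex{0} = 1
G(4) = mex{0} = 1
G(5) = mex{0,0} = 1
G(6) = mex{1,0} = 2
G(7) = mex{1,0} = 2
G(8) = mex{1,1} = 0
G(9) = mex{2,1,0} = 3
G(10) = mex{2,1,0} = 3
G(11) = mex{0,2,0} = 1
G(12) = mex{3,2,1} = 0
G(13) = mex{3,0,1} = 2
G(14) = mex{1,3,1} = 0
G(15) = mex{0,3,2} = 1
G(16) = mex{2,1,2} = 0
G(17) = mex{0,0,0} = 1
G(18) = mex{1,2,3} = 0
G(19) = mex{0,0,3} = 1
G_A(19) = 1.
Pile B, S = {1, 5, 9}:
n :  0  1  2  3  4  5  6  7  8  9 10 11 12 13 14 15
G :  0  1  0  1  0  1  0  1  0  1  0  1  0  1  0  1
G_B(15) = 1.
Combined Grundy value = 1 ⊕ 1 = 0.
A winning move leaves total XOR = 0, i.e. changes one component's Grundy value g to g ⊕ X where X is the current total.
Pile A: target g' = 1⊕0 = 1, but every legal move changes the Grundy value (mex property), so 0 moves.
Pile B: target g' = 1⊕0 = 1, but every legal move changes the Grundy value (mex property), so 0 moves.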